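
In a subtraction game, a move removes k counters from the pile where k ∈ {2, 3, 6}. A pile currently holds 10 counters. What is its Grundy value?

Grundy values for subtraction set {2, 3, 6}:
k:     0  1  2  3  4  5  6  7  8  9 10
g(k):  0  0  1  1  2  0  3  1  2  0  0
So g(10) = 0.

0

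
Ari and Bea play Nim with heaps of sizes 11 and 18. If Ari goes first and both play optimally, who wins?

Ari wins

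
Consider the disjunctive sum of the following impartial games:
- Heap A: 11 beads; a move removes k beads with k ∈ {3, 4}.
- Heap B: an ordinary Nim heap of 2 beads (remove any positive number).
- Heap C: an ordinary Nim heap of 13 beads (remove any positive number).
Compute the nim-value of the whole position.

14

Grundy values for heap A (subtraction set {3, 4}):
g(0) = mex{} = 0
g(1) = mex{} = 0
g(2) = mex{} = 0
g(3) = mex{0} = 1
g(4) = mex{0} = 1
g(5) = mex{0} = 1
g(6) = mex{0,1} = 2
g(7) = mex{1} = 0
g(8) = mex{1} = 0
g(9) = mex{1,2} = 0
g(10) = mex{0,2} = 1
g(11) = mex{0} = 1
So g(11) = 1.
Heap B is a plain Nim heap of size 2, so its Grundy value is 2.
Heap C is a plain Nim heap of size 13, so its Grundy value is 13.
The value of a disjunctive sum is the nim-sum of the parts.
Combined value = 1 ⊕ 2 ⊕ 13 = 14.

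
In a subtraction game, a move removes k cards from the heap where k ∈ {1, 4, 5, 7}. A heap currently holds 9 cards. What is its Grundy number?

1

Build the Grundy sequence with g(k) = mex{g(k−s) : s ∈ {1, 4, 5, 7}, s ≤ k}:
k:     0  1  2  3  4  5  6  7  8  9
g(k):  0  1  0  1  2  3  2  3  0  1
So g(9) = 1.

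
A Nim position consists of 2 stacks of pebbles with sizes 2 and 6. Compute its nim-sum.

4

Bitwise XOR of the heap sizes:
  010  (2)
  110  (6)
  ---
  100  (4)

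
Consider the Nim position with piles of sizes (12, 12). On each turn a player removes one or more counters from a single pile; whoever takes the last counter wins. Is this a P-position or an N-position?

Bitwise XOR of the heap sizes:
  1100  (12)
  1100  (12)
  ----
  0000  (0)
The nim-sum is 0, so this is a P-position: the player to move is in a losing position under optimal play.

P-position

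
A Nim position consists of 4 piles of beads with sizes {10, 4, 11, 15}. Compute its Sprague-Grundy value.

10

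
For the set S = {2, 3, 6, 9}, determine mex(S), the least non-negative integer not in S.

0 is not in the set, so the mex is 0.

0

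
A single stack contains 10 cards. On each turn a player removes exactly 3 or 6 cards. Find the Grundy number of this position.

0

Build the Grundy sequence with g(k) = mex{g(k−s) : s ∈ {3, 6}, s ≤ k}:
k:     0  1  2  3  4  5  6  7  8  9 10
g(k):  0  0  0  1  1  1  2  2  2  0  0
So g(10) = 0.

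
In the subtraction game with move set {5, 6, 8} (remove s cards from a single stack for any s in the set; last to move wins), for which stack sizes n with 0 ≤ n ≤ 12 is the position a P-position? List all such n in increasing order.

0, 1, 2, 3, 4

Grundy values for subtraction set {5, 6, 8}:
k:     0  1  2  3  4  5  6  7  8  9 10 11 12
g(k):  0  0  0  0  0  1  1  1  1  1  2  2  2
The P-positions (g = 0) in 0..12 are 0, 1, 2, 3, 4.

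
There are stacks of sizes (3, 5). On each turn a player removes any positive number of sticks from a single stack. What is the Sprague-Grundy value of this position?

6

Compute the nim-sum pairwise:
3 ^ 5 = 6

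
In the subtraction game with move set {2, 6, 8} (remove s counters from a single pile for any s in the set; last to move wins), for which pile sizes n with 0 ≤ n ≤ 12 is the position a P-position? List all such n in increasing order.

0, 1, 4, 5

Compute g(0), g(1), … for moves {2, 6, 8}:
g(0) = mex{} = 0
g(1) = mex{} = 0
g(2) = mex{0} = 1
g(3) = mex{0} = 1
g(4) = mex{1} = 0
g(5) = mex{1} = 0
g(6) = mex{0} = 1
g(7) = mex{0} = 1
g(8) = mex{0,1} = 2
g(9) = mex{0,1} = 2
g(10) = mex{0,1,2} = 3
g(11) = mex{0,1,2} = 3
g(12) = mex{0,1,3} = 2
The P-positions (g = 0) in 0..12 are 0, 1, 4, 5.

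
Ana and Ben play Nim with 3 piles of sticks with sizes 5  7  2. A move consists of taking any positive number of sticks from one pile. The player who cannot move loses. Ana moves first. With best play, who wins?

Ben wins

Compute the nim-sum pairwise:
5 XOR 7 = 2
2 XOR 2 = 0
The nim-sum is 0, so this is a P-position: the player to move is in a losing position under optimal play; Ana is about to move from it and so loses — Ben wins.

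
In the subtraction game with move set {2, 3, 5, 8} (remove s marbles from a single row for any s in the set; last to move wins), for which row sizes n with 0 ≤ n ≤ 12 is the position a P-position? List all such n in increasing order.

Build the Grundy sequence with g(k) = mex{g(k−s) : s ∈ {2, 3, 5, 8}, s ≤ k}:
g(0) = mex{} = 0
g(1) = mex{} = 0
g(2) = mex{0} = 1
g(3) = mex{0} = 1
g(4) = mex{0,1} = 2
g(5) = mex{0,1} = 2
g(6) = mex{0,1,2} = 3
g(7) = mex{1,2} = 0
g(8) = mex{0,1,2,3} = 4
g(9) = mex{0,2,3} = 1
g(10) = mex{0,1,2,4} = 3
g(11) = mex{1,3,4} = 0
g(12) = mex{0,1,2,3} = 4
The P-positions (g = 0) in 0..12 are 0, 1, 7, 11.

0, 1, 7, 11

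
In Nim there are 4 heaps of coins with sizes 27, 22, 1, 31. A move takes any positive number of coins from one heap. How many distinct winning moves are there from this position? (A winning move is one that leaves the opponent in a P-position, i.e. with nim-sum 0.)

3

Compute the nim-sum pairwise:
27 ⊕ 22 = 13
13 ⊕ 1 = 12
12 ⊕ 31 = 19
The overall nim-sum is X = 19. A heap of size p has a winning move iff p XOR X < p (reduce it to p XOR X).
  27: 27 XOR 19 = 8 < 27 — winning move (to 8).
  22: 22 XOR 19 = 5 < 22 — winning move (to 5).
  1: 1 XOR 19 = 18 ≥ 1 — no move.
  31: 31 XOR 19 = 12 < 31 — winning move (to 12).
That gives 3 winning moves.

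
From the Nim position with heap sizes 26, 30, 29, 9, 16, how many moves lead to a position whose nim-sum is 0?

0

Nim-sum: 26 ⊕ 30 ⊕ 29 ⊕ 9 ⊕ 16 = 0.
The nim-sum is already 0, so every move leaves a nonzero nim-sum — there are no winning moves.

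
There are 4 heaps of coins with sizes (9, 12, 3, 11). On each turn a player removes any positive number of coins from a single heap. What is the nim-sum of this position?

13

Compute the nim-sum pairwise:
9 ⊕ 12 = 5
5 ⊕ 3 = 6
6 ⊕ 11 = 13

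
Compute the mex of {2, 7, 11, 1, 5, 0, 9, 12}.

3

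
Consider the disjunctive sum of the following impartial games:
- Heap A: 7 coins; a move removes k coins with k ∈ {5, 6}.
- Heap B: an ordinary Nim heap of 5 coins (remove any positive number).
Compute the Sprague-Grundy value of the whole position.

4

Grundy values for heap A (subtraction set {5, 6}):
g(0) = mex{} = 0
g(1) = mex{} = 0
g(2) = mex{} = 0
g(3) = mex{} = 0
g(4) = mex{} = 0
g(5) = mex{0} = 1
g(6) = mex{0} = 1
g(7) = mex{0} = 1
So g(7) = 1.
Heap B is a plain Nim heap of size 5, so its Grundy value is 5.
By the Sprague-Grundy theorem, the Grundy value of a sum of independent games is the XOR of the component values.
Combined value = 1 XOR 5 = 4.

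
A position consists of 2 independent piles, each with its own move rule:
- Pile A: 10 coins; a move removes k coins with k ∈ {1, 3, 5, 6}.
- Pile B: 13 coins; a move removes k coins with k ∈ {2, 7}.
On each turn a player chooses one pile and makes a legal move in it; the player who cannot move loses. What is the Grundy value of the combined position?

2

Grundy values for pile A (subtraction set {1, 3, 5, 6}):
k:     0  1  2  3  4  5  6  7  8  9 10
g(k):  0  1  0  1  0  1  2  3  2  3  2
So g(10) = 2.
Grundy values for pile B (subtraction set {2, 7}):
g(0) = mex{} = 0
g(1) = mex{} = 0
g(2) = mex{0} = 1
g(3) = mex{0} = 1
g(4) = mex{1} = 0
g(5) = mex{1} = 0
g(6) = mex{0} = 1
g(7) = mex{0} = 1
g(8) = mex{0,1} = 2
g(9) = mex{1} = 0
g(10) = mex{1,2} = 0
g(11) = mex{0} = 1
g(12) = mex{0} = 1
g(13) = mex{1} = 0
So g(13) = 0.
By the Sprague-Grundy theorem, the Grundy value of a sum of independent games is the XOR of the component values.
Combined value = 2 XOR 0 = 2.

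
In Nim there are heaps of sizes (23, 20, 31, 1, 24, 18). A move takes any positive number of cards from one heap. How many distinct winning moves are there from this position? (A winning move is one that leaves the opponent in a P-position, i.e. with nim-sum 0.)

5

Compute the nim-sum pairwise:
23 ⊕ 20 = 3
3 ⊕ 31 = 28
28 ⊕ 1 = 29
29 ⊕ 24 = 5
5 ⊕ 18 = 23
The overall nim-sum is X = 23. A heap of size p has a winning move iff p XOR X < p (reduce it to p XOR X).
  23: 23 XOR 23 = 0 < 23 — winning move (to 0).
  20: 20 XOR 23 = 3 < 20 — winning move (to 3).
  31: 31 XOR 23 = 8 < 31 — winning move (to 8).
  1: 1 XOR 23 = 22 ≥ 1 — no move.
  24: 24 XOR 23 = 15 < 24 — winning move (to 15).
  18: 18 XOR 23 = 5 < 18 — winning move (to 5).
That gives 5 winning moves.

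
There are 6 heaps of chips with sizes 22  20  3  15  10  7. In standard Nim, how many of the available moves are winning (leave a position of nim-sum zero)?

Compute the nim-sum pairwise:
22 ^ 20 = 2
2 ^ 3 = 1
1 ^ 15 = 14
14 ^ 10 = 4
4 ^ 7 = 3
The overall nim-sum is X = 3. A heap of size p has a winning move iff p XOR X < p (reduce it to p XOR X).
  22: 22 XOR 3 = 21 < 22 — winning move (to 21).
  20: 20 XOR 3 = 23 ≥ 20 — no move.
  3: 3 XOR 3 = 0 < 3 — winning move (to 0).
  15: 15 XOR 3 = 12 < 15 — winning move (to 12).
  10: 10 XOR 3 = 9 < 10 — winning move (to 9).
  7: 7 XOR 3 = 4 < 7 — winning move (to 4).
That gives 5 winning moves.

5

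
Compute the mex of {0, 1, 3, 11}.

2

The values 0, 1 are all present; 2 is the first non-negative integer missing from the set.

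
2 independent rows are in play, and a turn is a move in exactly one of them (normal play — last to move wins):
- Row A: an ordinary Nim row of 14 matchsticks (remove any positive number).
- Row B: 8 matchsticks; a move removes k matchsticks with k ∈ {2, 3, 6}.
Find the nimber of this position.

Row A is a plain Nim row of size 14, so its Grundy value is 14.
For row B, compute g(0), g(1), … with moves {2, 3, 6}:
g(0) = mex{} = 0
g(1) = mex{} = 0
g(2) = mex{0} = 1
g(3) = mex{0} = 1
g(4) = mex{0,1} = 2
g(5) = mex{1} = 0
g(6) = mex{0,1,2} = 3
g(7) = mex{0,2} = 1
g(8) = mex{0,1,3} = 2
So g(8) = 2.
The value of a disjunctive sum is the nim-sum of the parts.
Combined value = 14 ⊕ 2 = 12.

12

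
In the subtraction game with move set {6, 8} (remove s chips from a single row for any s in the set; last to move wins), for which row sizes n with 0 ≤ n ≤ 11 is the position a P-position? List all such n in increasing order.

0, 1, 2, 3, 4, 5

Compute g(0), g(1), … for moves {6, 8}:
g(0) = mex{} = 0
g(1) = mex{} = 0
g(2) = mex{} = 0
g(3) = mex{} = 0
g(4) = mex{} = 0
g(5) = mex{} = 0
g(6) = mex{0} = 1
g(7) = mex{0} = 1
g(8) = mex{0} = 1
g(9) = mex{0} = 1
g(10) = mex{0} = 1
g(11) = mex{0} = 1
The P-positions (g = 0) in 0..11 are 0, 1, 2, 3, 4, 5.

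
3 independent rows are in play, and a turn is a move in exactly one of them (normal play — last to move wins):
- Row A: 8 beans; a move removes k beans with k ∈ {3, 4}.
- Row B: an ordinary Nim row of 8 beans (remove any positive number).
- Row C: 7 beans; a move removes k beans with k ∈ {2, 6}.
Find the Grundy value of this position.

9

Build the Grundy sequence for row A with g(k) = mex{g(k−s) : s ∈ {3, 4}, s ≤ k}:
g(0) = mex{} = 0
g(1) = mex{} = 0
g(2) = mex{} = 0
g(3) = mex{0} = 1
g(4) = mex{0} = 1
g(5) = mex{0} = 1
g(6) = mex{0,1} = 2
g(7) = mex{1} = 0
g(8) = mex{1} = 0
So g(8) = 0.
Row B is a plain Nim row of size 8, so its Grundy value is 8.
Grundy values for row C (subtraction set {2, 6}):
k:     0  1  2  3  4  5  6  7
g(k):  0  0  1  1  0  0  1  1
So g(7) = 1.
By the Sprague-Grundy theorem, the Grundy value of a sum of independent games is the XOR of the component values.
Combined value = 0 ⊕ 8 ⊕ 1 = 9.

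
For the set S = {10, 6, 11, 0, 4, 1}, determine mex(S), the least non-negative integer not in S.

2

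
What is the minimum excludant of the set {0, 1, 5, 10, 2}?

3

The values 0, 1, 2 are all present; 3 is the first non-negative integer missing from the set.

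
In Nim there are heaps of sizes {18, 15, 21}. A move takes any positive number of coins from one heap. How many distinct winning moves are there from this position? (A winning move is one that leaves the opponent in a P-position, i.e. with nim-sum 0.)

1

Nim-sum: 18 XOR 15 XOR 21 = 8.
The overall nim-sum is X = 8. A heap of size p has a winning move iff p XOR X < p (reduce it to p XOR X).
  18: 18 XOR 8 = 26 ≥ 18 — no move.
  15: 15 XOR 8 = 7 < 15 — winning move (to 7).
  21: 21 XOR 8 = 29 ≥ 21 — no move.
That gives 1 winning move.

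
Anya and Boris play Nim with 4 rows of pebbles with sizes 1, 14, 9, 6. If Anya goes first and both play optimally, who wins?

Boris wins

Nim-sum: 1 ^ 14 ^ 9 ^ 6 = 0.
The nim-sum is 0, so this is a P-position: the player to move is in a losing position under optimal play; Anya is about to move from it and so loses — Boris wins.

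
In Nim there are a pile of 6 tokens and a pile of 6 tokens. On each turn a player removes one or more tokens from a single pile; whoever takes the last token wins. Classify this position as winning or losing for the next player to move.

Write each in binary and XOR column by column:
  110  (6)
  110  (6)
  ---
  000  (0)
The nim-sum is 0, so this is a P-position: the player to move is in a losing position under optimal play.

Losing position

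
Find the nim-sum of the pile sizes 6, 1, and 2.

5

Compute the nim-sum pairwise:
6 ⊕ 1 = 7
7 ⊕ 2 = 5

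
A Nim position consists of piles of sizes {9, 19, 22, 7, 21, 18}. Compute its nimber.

Compute the nim-sum pairwise:
9 XOR 19 = 26
26 XOR 22 = 12
12 XOR 7 = 11
11 XOR 21 = 30
30 XOR 18 = 12

12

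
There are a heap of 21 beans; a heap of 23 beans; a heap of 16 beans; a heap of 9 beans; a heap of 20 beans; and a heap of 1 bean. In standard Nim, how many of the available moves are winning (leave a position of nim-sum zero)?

Compute the nim-sum pairwise:
21 ⊕ 23 = 2
2 ⊕ 16 = 18
18 ⊕ 9 = 27
27 ⊕ 20 = 15
15 ⊕ 1 = 14
The overall nim-sum is X = 14. A heap of size p has a winning move iff p XOR X < p (reduce it to p XOR X).
  21: 21 XOR 14 = 27 ≥ 21 — no move.
  23: 23 XOR 14 = 25 ≥ 23 — no move.
  16: 16 XOR 14 = 30 ≥ 16 — no move.
  9: 9 XOR 14 = 7 < 9 — winning move (to 7).
  20: 20 XOR 14 = 26 ≥ 20 — no move.
  1: 1 XOR 14 = 15 ≥ 1 — no move.
That gives 1 winning move.

1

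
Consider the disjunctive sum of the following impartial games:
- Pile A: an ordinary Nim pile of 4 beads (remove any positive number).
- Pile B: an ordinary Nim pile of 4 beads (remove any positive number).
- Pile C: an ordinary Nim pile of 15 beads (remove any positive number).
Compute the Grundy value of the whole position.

Pile A is a plain Nim pile of size 4, so its Grundy value is 4.
Pile B is a plain Nim pile of size 4, so its Grundy value is 4.
Pile C is a plain Nim pile of size 15, so its Grundy value is 15.
The value of a disjunctive sum is the nim-sum of the parts.
Combined value = 4 XOR 4 XOR 15 = 15.

15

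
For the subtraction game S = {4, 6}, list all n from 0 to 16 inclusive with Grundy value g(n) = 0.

0, 1, 2, 3, 10, 11, 12, 13

Grundy values for subtraction set {4, 6}:
k:     0  1  2  3  4  5  6  7  8  9 10 11 12 13 14 15 16
g(k):  0  0  0  0  1  1  1  1  2  2  0  0  0  0  1  1  1
The P-positions (g = 0) in 0..16 are 0, 1, 2, 3, 10, 11, 12, 13.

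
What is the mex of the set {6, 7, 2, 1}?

0 is not in the set, so the mex is 0.

0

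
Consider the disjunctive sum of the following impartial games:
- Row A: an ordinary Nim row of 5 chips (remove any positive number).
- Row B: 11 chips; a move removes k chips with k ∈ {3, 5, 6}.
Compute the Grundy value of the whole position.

Row A is a plain Nim row of size 5, so its Grundy value is 5.
Build the Grundy sequence for row B with g(k) = mex{g(k−s) : s ∈ {3, 5, 6}, s ≤ k}:
k:     0  1  2  3  4  5  6  7  8  9 10 11
g(k):  0  0  0  1  1  1  2  2  2  0  0  0
So g(11) = 0.
By the Sprague-Grundy theorem, the Grundy value of a sum of independent games is the XOR of the component values.
Combined value = 5 ⊕ 0 = 5.

5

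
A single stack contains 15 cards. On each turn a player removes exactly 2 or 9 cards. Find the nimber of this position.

0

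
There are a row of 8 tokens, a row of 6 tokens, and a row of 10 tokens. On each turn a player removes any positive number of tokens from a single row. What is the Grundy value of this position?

Compute the nim-sum pairwise:
8 XOR 6 = 14
14 XOR 10 = 4

4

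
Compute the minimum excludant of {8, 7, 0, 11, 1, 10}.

2

The values 0, 1 are all present; 2 is the first non-negative integer missing from the set.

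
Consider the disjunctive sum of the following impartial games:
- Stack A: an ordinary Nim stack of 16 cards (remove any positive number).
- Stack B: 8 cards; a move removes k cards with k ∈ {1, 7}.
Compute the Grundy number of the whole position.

16

Stack A is a plain Nim stack of size 16, so its Grundy value is 16.
For stack B, compute g(0), g(1), … with moves {1, 7}:
k:     0  1  2  3  4  5  6  7  8
g(k):  0  1  0  1  0  1  0  1  0
So g(8) = 0.
The value of a disjunctive sum is the nim-sum of the parts.
Combined value = 16 XOR 0 = 16.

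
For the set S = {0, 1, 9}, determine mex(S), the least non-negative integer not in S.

2

The values 0, 1 are all present; 2 is the first non-negative integer missing from the set.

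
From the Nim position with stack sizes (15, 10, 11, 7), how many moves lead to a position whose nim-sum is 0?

3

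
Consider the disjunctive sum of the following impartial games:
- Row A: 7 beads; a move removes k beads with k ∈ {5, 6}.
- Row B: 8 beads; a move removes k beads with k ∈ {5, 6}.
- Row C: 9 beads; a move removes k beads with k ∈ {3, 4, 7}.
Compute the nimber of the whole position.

For row A, compute g(0), g(1), … with moves {5, 6}:
g(0) = mex{} = 0
g(1) = mex{} = 0
g(2) = mex{} = 0
g(3) = mex{} = 0
g(4) = mex{} = 0
g(5) = mex{0} = 1
g(6) = mex{0} = 1
g(7) = mex{0} = 1
So g(7) = 1.
Grundy values for row B (subtraction set {5, 6}):
k:     0  1  2  3  4  5  6  7  8
g(k):  0  0  0  0  0  1  1  1  1
So g(8) = 1.
Build the Grundy sequence for row C with g(k) = mex{g(k−s) : s ∈ {3, 4, 7}, s ≤ k}:
k:     0  1  2  3  4  5  6  7  8  9
g(k):  0  0  0  1  1  1  2  2  2  3
So g(9) = 3.
By the Sprague-Grundy theorem, the Grundy value of a sum of independent games is the XOR of the component values.
Combined value = 1 ⊕ 1 ⊕ 3 = 3.

3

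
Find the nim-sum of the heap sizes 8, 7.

Nim-sum: 8 ⊕ 7 = 15.

15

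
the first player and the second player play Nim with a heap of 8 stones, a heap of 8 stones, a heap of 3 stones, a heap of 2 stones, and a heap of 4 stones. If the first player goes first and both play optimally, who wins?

the first player wins

Nim-sum: 8 ^ 8 ^ 3 ^ 2 ^ 4 = 5.
The nim-sum is 5 ≠ 0, so this is an N-position: the player to move can win; the first player has a winning move.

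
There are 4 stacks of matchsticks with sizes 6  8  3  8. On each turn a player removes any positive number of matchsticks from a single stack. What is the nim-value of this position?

In binary:
  0110  (6)
  1000  (8)
  0011  (3)
  1000  (8)
  ----
  0101  (5)

5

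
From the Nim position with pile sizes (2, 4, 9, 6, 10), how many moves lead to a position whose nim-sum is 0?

3

Compute the nim-sum pairwise:
2 ^ 4 = 6
6 ^ 9 = 15
15 ^ 6 = 9
9 ^ 10 = 3
The overall nim-sum is X = 3. A pile of size p has a winning move iff p XOR X < p (reduce it to p XOR X).
  2: 2 XOR 3 = 1 < 2 — winning move (to 1).
  4: 4 XOR 3 = 7 ≥ 4 — no move.
  9: 9 XOR 3 = 10 ≥ 9 — no move.
  6: 6 XOR 3 = 5 < 6 — winning move (to 5).
  10: 10 XOR 3 = 9 < 10 — winning move (to 9).
That gives 3 winning moves.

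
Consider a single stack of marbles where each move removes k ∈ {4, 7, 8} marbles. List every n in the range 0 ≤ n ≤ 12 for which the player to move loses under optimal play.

0, 1, 2, 3, 12

Build the Grundy sequence with g(k) = mex{g(k−s) : s ∈ {4, 7, 8}, s ≤ k}:
k:     0  1  2  3  4  5  6  7  8  9 10 11 12
g(k):  0  0  0  0  1  1  1  1  2  2  2  2  0
The P-positions (g = 0) in 0..12 are 0, 1, 2, 3, 12.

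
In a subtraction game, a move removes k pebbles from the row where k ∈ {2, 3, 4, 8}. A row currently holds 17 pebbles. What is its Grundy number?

Grundy values for subtraction set {2, 3, 4, 8}:
k:     0  1  2  3  4  5  6  7  8  9 10 11 12 13 14 15 16 17
g(k):  0  0  1  1  2  2  0  0  1  1  2  2  0  0  1  1  2  2
So g(17) = 2.

2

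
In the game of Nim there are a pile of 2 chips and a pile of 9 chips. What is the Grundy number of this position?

11

Compute the nim-sum pairwise:
2 ⊕ 9 = 11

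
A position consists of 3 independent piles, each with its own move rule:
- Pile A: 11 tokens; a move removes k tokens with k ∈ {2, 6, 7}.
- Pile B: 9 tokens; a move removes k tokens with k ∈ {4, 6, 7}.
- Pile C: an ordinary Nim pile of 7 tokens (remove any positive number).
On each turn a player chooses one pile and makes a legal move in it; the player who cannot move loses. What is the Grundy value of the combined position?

4

For pile A, compute g(0), g(1), … with moves {2, 6, 7}:
k:     0  1  2  3  4  5  6  7  8  9 10 11
g(k):  0  0  1  1  0  0  1  1  2  0  3  1
So g(11) = 1.
For pile B, compute g(0), g(1), … with moves {4, 6, 7}:
g(0) = mex{} = 0
g(1) = mex{} = 0
g(2) = mex{} = 0
g(3) = mex{} = 0
g(4) = mex{0} = 1
g(5) = mex{0} = 1
g(6) = mex{0} = 1
g(7) = mex{0} = 1
g(8) = mex{0,1} = 2
g(9) = mex{0,1} = 2
So g(9) = 2.
Pile C is a plain Nim pile of size 7, so its Grundy value is 7.
The value of a disjunctive sum is the nim-sum of the parts.
Combined value = 1 ⊕ 2 ⊕ 7 = 4.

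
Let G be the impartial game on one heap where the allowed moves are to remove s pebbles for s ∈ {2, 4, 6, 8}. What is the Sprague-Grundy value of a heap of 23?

Compute g(0), g(1), … for moves {2, 4, 6, 8}:
k:     0  1  2  3  4  5  6  7  8  9 10 11 12 13 14 15 16 17 18 19 20 21 22 23
g(k):  0  0  1  1  2  2  3  3  4  4  0  0  1  1  2  2  3  3  4  4  0  0  1  1
So g(23) = 1.

1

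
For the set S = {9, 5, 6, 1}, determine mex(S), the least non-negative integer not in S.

0 is not in the set, so the mex is 0.

0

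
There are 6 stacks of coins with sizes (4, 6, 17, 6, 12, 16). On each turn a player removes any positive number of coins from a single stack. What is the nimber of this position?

9

Compute the nim-sum pairwise:
4 XOR 6 = 2
2 XOR 17 = 19
19 XOR 6 = 21
21 XOR 12 = 25
25 XOR 16 = 9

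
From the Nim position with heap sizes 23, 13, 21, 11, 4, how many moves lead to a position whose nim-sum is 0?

0

Nim-sum: 23 ^ 13 ^ 21 ^ 11 ^ 4 = 0.
The nim-sum is already 0, so every move leaves a nonzero nim-sum — there are no winning moves.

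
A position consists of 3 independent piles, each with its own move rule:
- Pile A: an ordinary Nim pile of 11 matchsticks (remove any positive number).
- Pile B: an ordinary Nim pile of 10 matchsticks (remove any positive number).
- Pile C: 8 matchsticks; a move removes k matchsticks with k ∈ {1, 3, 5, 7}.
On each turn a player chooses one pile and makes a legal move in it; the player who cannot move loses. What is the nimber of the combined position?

Pile A is a plain Nim pile of size 11, so its Grundy value is 11.
Pile B is a plain Nim pile of size 10, so its Grundy value is 10.
Grundy values for pile C (subtraction set {1, 3, 5, 7}):
g(0) = mex{} = 0
g(1) = mex{0} = 1
g(2) = mex{1} = 0
g(3) = mex{0} = 1
g(4) = mex{1} = 0
g(5) = mex{0} = 1
g(6) = mex{1} = 0
g(7) = mex{0} = 1
g(8) = mex{1} = 0
So g(8) = 0.
The value of a disjunctive sum is the nim-sum of the parts.
Combined value = 11 ⊕ 10 ⊕ 0 = 1.

1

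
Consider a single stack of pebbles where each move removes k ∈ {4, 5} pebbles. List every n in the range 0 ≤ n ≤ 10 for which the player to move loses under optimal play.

Compute g(0), g(1), … for moves {4, 5}:
k:     0  1  2  3  4  5  6  7  8  9 10
g(k):  0  0  0  0  1  1  1  1  2  0  0
The P-positions (g = 0) in 0..10 are 0, 1, 2, 3, 9, 10.

0, 1, 2, 3, 9, 10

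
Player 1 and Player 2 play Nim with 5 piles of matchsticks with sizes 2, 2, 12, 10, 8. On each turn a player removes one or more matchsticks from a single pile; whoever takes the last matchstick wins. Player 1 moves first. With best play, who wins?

Player 1 wins

Nim-sum: 2 XOR 2 XOR 12 XOR 10 XOR 8 = 14.
The nim-sum is 14 ≠ 0, so this is an N-position: the player to move can win; Player 1 has a winning move.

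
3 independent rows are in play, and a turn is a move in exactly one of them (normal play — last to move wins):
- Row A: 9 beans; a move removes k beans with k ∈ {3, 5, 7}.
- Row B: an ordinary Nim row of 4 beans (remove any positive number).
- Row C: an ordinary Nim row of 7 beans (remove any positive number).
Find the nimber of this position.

0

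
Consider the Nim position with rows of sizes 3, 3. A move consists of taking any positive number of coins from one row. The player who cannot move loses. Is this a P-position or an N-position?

P-position

Compute the nim-sum pairwise:
3 ⊕ 3 = 0
The nim-sum is 0, so this is a P-position: the player to move is in a losing position under optimal play.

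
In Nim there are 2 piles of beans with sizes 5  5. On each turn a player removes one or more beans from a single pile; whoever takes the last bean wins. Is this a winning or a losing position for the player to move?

Compute the nim-sum pairwise:
5 ⊕ 5 = 0
The nim-sum is 0, so this is a P-position: the player to move is in a losing position under optimal play.

Losing position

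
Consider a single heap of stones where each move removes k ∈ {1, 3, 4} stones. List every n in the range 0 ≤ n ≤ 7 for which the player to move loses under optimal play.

0, 2, 7

Build the Grundy sequence with g(k) = mex{g(k−s) : s ∈ {1, 3, 4}, s ≤ k}:
g(0) = mex{} = 0
g(1) = mex{0} = 1
g(2) = mex{1} = 0
g(3) = mex{0} = 1
g(4) = mex{0,1} = 2
g(5) = mex{0,1,2} = 3
g(6) = mex{0,1,3} = 2
g(7) = mex{1,2} = 0
The P-positions (g = 0) in 0..7 are 0, 2, 7.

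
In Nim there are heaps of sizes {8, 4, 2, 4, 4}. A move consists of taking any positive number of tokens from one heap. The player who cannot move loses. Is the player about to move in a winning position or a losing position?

Nim-sum: 8 XOR 4 XOR 2 XOR 4 XOR 4 = 14.
The nim-sum is 14 ≠ 0, so this is an N-position: the player to move can win.

Winning position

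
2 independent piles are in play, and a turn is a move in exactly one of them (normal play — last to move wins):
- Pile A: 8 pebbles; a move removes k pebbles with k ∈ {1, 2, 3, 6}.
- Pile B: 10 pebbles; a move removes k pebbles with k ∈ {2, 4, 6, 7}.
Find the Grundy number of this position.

0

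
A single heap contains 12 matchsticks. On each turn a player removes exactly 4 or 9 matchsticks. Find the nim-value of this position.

Build the Grundy sequence with g(k) = mex{g(k−s) : s ∈ {4, 9}, s ≤ k}:
g(0) = mex{} = 0
g(1) = mex{} = 0
g(2) = mex{} = 0
g(3) = mex{} = 0
g(4) = mex{0} = 1
g(5) = mex{0} = 1
g(6) = mex{0} = 1
g(7) = mex{0} = 1
g(8) = mex{1} = 0
g(9) = mex{0,1} = 2
g(10) = mex{0,1} = 2
g(11) = mex{0,1} = 2
g(12) = mex{0} = 1
So g(12) = 1.

1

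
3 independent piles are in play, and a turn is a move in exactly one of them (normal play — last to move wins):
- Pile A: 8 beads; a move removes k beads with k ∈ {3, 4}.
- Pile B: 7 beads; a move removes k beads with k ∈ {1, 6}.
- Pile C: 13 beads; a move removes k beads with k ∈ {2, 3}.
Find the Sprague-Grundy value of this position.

Grundy values for pile A (subtraction set {3, 4}):
k:     0  1  2  3  4  5  6  7  8
g(k):  0  0  0  1  1  1  2  0  0
So g(8) = 0.
Grundy values for pile B (subtraction set {1, 6}):
g(0) = mex{} = 0
g(1) = mex{0} = 1
g(2) = mex{1} = 0
g(3) = mex{0} = 1
g(4) = mex{1} = 0
g(5) = mex{0} = 1
g(6) = mex{0,1} = 2
g(7) = mex{1,2} = 0
So g(7) = 0.
For pile C, compute g(0), g(1), … with moves {2, 3}:
g(0) = mex{} = 0
g(1) = mex{} = 0
g(2) = mex{0} = 1
g(3) = mex{0} = 1
g(4) = mex{0,1} = 2
g(5) = mex{1} = 0
g(6) = mex{1,2} = 0
g(7) = mex{0,2} = 1
g(8) = mex{0} = 1
g(9) = mex{0,1} = 2
g(10) = mex{1} = 0
g(11) = mex{1,2} = 0
g(12) = mex{0,2} = 1
g(13) = mex{0} = 1
So g(13) = 1.
The value of a disjunctive sum is the nim-sum of the parts.
Combined value = 0 ⊕ 0 ⊕ 1 = 1.

1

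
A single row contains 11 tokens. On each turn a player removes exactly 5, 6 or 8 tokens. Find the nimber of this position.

2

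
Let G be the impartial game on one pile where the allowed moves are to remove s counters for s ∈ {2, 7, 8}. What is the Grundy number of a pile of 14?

Build the Grundy sequence with g(k) = mex{g(k−s) : s ∈ {2, 7, 8}, s ≤ k}:
k:     0  1  2  3  4  5  6  7  8  9 10 11 12 13 14
g(k):  0  0  1  1  0  0  1  1  2  2  0  3  1  2  0
So g(14) = 0.

0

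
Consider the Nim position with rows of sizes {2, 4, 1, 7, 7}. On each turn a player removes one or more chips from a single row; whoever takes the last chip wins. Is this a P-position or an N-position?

Nim-sum: 2 ⊕ 4 ⊕ 1 ⊕ 7 ⊕ 7 = 7.
The nim-sum is 7 ≠ 0, so this is an N-position: the player to move can win.

N-position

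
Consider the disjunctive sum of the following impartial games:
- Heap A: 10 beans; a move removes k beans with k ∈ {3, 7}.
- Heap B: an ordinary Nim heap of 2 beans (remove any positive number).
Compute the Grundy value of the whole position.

For heap A, compute g(0), g(1), … with moves {3, 7}:
g(0) = mex{} = 0
g(1) = mex{} = 0
g(2) = mex{} = 0
g(3) = mex{0} = 1
g(4) = mex{0} = 1
g(5) = mex{0} = 1
g(6) = mex{1} = 0
g(7) = mex{0,1} = 2
g(8) = mex{0,1} = 2
g(9) = mex{0} = 1
g(10) = mex{1,2} = 0
So g(10) = 0.
Heap B is a plain Nim heap of size 2, so its Grundy value is 2.
By the Sprague-Grundy theorem, the Grundy value of a sum of independent games is the XOR of the component values.
Combined value = 0 XOR 2 = 2.

2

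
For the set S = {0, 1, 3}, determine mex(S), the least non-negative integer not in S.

The values 0, 1 are all present; 2 is the first non-negative integer missing from the set.

2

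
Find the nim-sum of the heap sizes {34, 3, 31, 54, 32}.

Nim-sum: 34 XOR 3 XOR 31 XOR 54 XOR 32 = 40.

40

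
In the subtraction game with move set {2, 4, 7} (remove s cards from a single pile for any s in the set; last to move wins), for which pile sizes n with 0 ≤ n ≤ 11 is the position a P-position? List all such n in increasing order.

Build the Grundy sequence with g(k) = mex{g(k−s) : s ∈ {2, 4, 7}, s ≤ k}:
g(0) = mex{} = 0
g(1) = mex{} = 0
g(2) = mex{0} = 1
g(3) = mex{0} = 1
g(4) = mex{0,1} = 2
g(5) = mex{0,1} = 2
g(6) = mex{1,2} = 0
g(7) = mex{0,1,2} = 3
g(8) = mex{0,2} = 1
g(9) = mex{1,2,3} = 0
g(10) = mex{0,1} = 2
g(11) = mex{0,2,3} = 1
The P-positions (g = 0) in 0..11 are 0, 1, 6, 9.

0, 1, 6, 9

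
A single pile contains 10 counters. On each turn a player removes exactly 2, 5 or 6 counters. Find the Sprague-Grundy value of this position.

1

Build the Grundy sequence with g(k) = mex{g(k−s) : s ∈ {2, 5, 6}, s ≤ k}:
k:     0  1  2  3  4  5  6  7  8  9 10
g(k):  0  0  1  1  0  2  1  3  0  2  1
So g(10) = 1.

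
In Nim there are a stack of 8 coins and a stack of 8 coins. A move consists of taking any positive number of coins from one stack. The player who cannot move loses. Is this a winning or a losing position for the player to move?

Losing position

Compute the nim-sum pairwise:
8 ⊕ 8 = 0
The nim-sum is 0, so this is a P-position: the player to move is in a losing position under optimal play.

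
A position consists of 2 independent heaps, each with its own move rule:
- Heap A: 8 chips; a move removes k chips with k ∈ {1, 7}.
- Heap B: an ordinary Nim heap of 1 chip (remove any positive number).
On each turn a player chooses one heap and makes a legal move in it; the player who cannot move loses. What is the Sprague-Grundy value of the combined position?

Grundy values for heap A (subtraction set {1, 7}):
k:     0  1  2  3  4  5  6  7  8
g(k):  0  1  0  1  0  1  0  1  0
So g(8) = 0.
Heap B is a plain Nim heap of size 1, so its Grundy value is 1.
The value of a disjunctive sum is the nim-sum of the parts.
Combined value = 0 ⊕ 1 = 1.

1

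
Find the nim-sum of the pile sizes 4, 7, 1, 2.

In binary:
  100  (4)
  111  (7)
  001  (1)
  010  (2)
  ---
  000  (0)

0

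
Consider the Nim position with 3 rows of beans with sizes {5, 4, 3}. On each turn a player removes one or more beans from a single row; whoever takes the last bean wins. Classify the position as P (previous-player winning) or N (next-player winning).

Nim-sum: 5 ⊕ 4 ⊕ 3 = 2.
The nim-sum is 2 ≠ 0, so this is an N-position: the player to move can win.

N-position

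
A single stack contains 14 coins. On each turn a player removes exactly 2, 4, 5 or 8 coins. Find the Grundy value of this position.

2

Grundy values for subtraction set {2, 4, 5, 8}:
g(0) = mex{} = 0
g(1) = mex{} = 0
g(2) = mex{0} = 1
g(3) = mex{0} = 1
g(4) = mex{0,1} = 2
g(5) = mex{0,1} = 2
g(6) = mex{0,1,2} = 3
g(7) = mex{1,2} = 0
g(8) = mex{0,1,2,3} = 4
g(9) = mex{0,2} = 1
g(10) = mex{1,2,3,4} = 0
g(11) = mex{0,1,3} = 2
g(12) = mex{0,2,4} = 1
g(13) = mex{1,2,4} = 0
g(14) = mex{0,1,3} = 2
So g(14) = 2.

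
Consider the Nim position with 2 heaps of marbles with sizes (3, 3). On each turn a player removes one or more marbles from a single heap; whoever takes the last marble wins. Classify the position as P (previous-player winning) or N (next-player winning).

Nim-sum: 3 ^ 3 = 0.
The nim-sum is 0, so this is a P-position: the player to move is in a losing position under optimal play.

P-position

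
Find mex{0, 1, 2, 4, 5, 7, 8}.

The values 0, 1, 2 are all present; 3 is the first non-negative integer missing from the set.

3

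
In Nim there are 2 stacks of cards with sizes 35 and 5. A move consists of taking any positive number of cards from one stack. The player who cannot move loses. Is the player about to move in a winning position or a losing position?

Nim-sum: 35 ⊕ 5 = 38.
The nim-sum is 38 ≠ 0, so this is an N-position: the player to move can win.

Winning position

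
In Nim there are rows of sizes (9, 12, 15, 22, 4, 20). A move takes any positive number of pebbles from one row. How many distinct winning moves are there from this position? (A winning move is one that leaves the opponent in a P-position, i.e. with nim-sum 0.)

3

Bitwise XOR of the heap sizes:
  01001  (9)
  01100  (12)
  01111  (15)
  10110  (22)
  00100  (4)
  10100  (20)
  -----
  01100  (12)
The overall nim-sum is X = 12. A row of size p has a winning move iff p XOR X < p (reduce it to p XOR X).
  9: 9 XOR 12 = 5 < 9 — winning move (to 5).
  12: 12 XOR 12 = 0 < 12 — winning move (to 0).
  15: 15 XOR 12 = 3 < 15 — winning move (to 3).
  22: 22 XOR 12 = 26 ≥ 22 — no move.
  4: 4 XOR 12 = 8 ≥ 4 — no move.
  20: 20 XOR 12 = 24 ≥ 20 — no move.
That gives 3 winning moves.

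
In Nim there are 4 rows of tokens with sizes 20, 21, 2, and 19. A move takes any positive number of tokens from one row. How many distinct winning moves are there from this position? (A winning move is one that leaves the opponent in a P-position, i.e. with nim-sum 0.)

3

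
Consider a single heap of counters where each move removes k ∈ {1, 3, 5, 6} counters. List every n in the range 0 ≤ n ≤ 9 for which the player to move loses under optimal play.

0, 2, 4

Build the Grundy sequence with g(k) = mex{g(k−s) : s ∈ {1, 3, 5, 6}, s ≤ k}:
g(0) = mex{} = 0
g(1) = mex{0} = 1
g(2) = mex{1} = 0
g(3) = mex{0} = 1
g(4) = mex{1} = 0
g(5) = mex{0} = 1
g(6) = mex{0,1} = 2
g(7) = mex{0,1,2} = 3
g(8) = mex{0,1,3} = 2
g(9) = mex{0,1,2} = 3
The P-positions (g = 0) in 0..9 are 0, 2, 4.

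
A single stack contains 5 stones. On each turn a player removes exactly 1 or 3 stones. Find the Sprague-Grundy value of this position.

1

Grundy values for subtraction set {1, 3}:
g(0) = mex{} = 0
g(1) = mex{0} = 1
g(2) = mex{1} = 0
g(3) = mex{0} = 1
g(4) = mex{1} = 0
g(5) = mex{0} = 1
So g(5) = 1.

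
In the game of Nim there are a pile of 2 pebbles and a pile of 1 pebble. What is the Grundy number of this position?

Compute the nim-sum pairwise:
2 XOR 1 = 3

3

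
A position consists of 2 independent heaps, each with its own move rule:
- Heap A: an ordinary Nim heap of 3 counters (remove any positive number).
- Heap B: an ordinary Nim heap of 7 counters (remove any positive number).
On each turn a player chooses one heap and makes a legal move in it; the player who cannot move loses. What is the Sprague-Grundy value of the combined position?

4

Heap A is a plain Nim heap of size 3, so its Grundy value is 3.
Heap B is a plain Nim heap of size 7, so its Grundy value is 7.
By the Sprague-Grundy theorem, the Grundy value of a sum of independent games is the XOR of the component values.
Combined value = 3 XOR 7 = 4.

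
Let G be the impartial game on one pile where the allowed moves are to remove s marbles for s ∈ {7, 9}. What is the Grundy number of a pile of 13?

Compute g(0), g(1), … for moves {7, 9}:
k:     0  1  2  3  4  5  6  7  8  9 10 11 12 13
g(k):  0  0  0  0  0  0  0  1  1  1  1  1  1  1
So g(13) = 1.

1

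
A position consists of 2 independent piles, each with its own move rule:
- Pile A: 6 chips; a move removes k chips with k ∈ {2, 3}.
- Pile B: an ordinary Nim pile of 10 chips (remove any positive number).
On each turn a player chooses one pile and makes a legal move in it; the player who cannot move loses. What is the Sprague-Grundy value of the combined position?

Build the Grundy sequence for pile A with g(k) = mex{g(k−s) : s ∈ {2, 3}, s ≤ k}:
k:     0  1  2  3  4  5  6
g(k):  0  0  1  1  2  0  0
So g(6) = 0.
Pile B is a plain Nim pile of size 10, so its Grundy value is 10.
By the Sprague-Grundy theorem, the Grundy value of a sum of independent games is the XOR of the component values.
Combined value = 0 ⊕ 10 = 10.

10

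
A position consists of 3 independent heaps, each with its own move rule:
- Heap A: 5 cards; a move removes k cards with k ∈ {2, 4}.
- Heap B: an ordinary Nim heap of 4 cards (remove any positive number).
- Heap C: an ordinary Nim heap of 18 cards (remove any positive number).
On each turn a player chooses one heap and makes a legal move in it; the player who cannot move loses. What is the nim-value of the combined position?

Grundy values for heap A (subtraction set {2, 4}):
g(0) = mex{} = 0
g(1) = mex{} = 0
g(2) = mex{0} = 1
g(3) = mex{0} = 1
g(4) = mex{0,1} = 2
g(5) = mex{0,1} = 2
So g(5) = 2.
Heap B is a plain Nim heap of size 4, so its Grundy value is 4.
Heap C is a plain Nim heap of size 18, so its Grundy value is 18.
By the Sprague-Grundy theorem, the Grundy value of a sum of independent games is the XOR of the component values.
Combined value = 2 XOR 4 XOR 18 = 20.

20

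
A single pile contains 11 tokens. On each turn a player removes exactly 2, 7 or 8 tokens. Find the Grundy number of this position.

Compute g(0), g(1), … for moves {2, 7, 8}:
k:     0  1  2  3  4  5  6  7  8  9 10 11
g(k):  0  0  1  1  0  0  1  1  2  2  0  3
So g(11) = 3.

3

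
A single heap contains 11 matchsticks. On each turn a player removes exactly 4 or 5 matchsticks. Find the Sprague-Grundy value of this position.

0

Compute g(0), g(1), … for moves {4, 5}:
g(0) = mex{} = 0
g(1) = mex{} = 0
g(2) = mex{} = 0
g(3) = mex{} = 0
g(4) = mex{0} = 1
g(5) = mex{0} = 1
g(6) = mex{0} = 1
g(7) = mex{0} = 1
g(8) = mex{0,1} = 2
g(9) = mex{1} = 0
g(10) = mex{1} = 0
g(11) = mex{1} = 0
So g(11) = 0.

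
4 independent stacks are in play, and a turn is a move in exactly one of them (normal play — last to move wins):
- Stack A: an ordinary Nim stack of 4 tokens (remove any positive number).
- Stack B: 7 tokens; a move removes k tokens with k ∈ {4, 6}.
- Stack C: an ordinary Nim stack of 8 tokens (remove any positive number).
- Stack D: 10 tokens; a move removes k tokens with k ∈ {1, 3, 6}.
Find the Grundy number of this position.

12

Stack A is a plain Nim stack of size 4, so its Grundy value is 4.
For stack B, compute g(0), g(1), … with moves {4, 6}:
g(0) = mex{} = 0
g(1) = mex{} = 0
g(2) = mex{} = 0
g(3) = mex{} = 0
g(4) = mex{0} = 1
g(5) = mex{0} = 1
g(6) = mex{0} = 1
g(7) = mex{0} = 1
So g(7) = 1.
Stack C is a plain Nim stack of size 8, so its Grundy value is 8.
For stack D, compute g(0), g(1), … with moves {1, 3, 6}:
k:     0  1  2  3  4  5  6  7  8  9 10
g(k):  0  1  0  1  0  1  2  3  2  0  1
So g(10) = 1.
By the Sprague-Grundy theorem, the Grundy value of a sum of independent games is the XOR of the component values.
Combined value = 4 ⊕ 1 ⊕ 8 ⊕ 1 = 12.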